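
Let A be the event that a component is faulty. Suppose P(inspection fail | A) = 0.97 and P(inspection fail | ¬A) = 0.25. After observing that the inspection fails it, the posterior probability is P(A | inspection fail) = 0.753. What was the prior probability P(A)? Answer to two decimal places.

P(A) = 0.44

Bayes' rule in odds form gives O(A|E) = O(A)·[P(E|A)/P(E|¬A)], hence O(A) = O(A|E)/LR.
Posterior odds = 0.753/(1−0.753) = 3.0486. LR = 0.97/0.25 = 3.8800.
Prior odds = 3.0486/3.8800 = 0.7857, so P(A) = 0.7857/(1+0.7857) ≈ 0.44.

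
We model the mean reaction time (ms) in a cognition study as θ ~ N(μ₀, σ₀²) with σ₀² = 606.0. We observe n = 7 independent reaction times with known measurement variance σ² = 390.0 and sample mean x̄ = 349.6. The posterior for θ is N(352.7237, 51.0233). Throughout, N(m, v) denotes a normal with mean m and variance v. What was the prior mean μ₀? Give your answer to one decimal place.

μ₀ = 386.7

With known observation variance, the Normal–Normal posterior has precision τ_n = τ₀ + n/σ² and mean μ_n = (τ₀μ₀ + (n/σ²)x̄)/τ_n.
Here τ₀ = 1/606.0 = 0.001650 and τ_data = 7/390.0 = 0.017949, so τ_n = 0.019599.
Rearranging for μ₀: μ₀ = (μ_n·τ_n − τ_data·x̄)/τ₀ = (352.7237·0.019599 − 0.017949·349.6) / 0.001650 = 0.638061/0.001650 ≈ 386.7.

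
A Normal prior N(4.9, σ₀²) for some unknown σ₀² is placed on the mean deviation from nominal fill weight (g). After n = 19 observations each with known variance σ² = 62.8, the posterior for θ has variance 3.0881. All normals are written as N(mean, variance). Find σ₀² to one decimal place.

σ₀² = 47.0

Posterior precision equals prior precision plus data precision: 1/σ_n² = 1/σ₀² + n/σ².
So 1/σ₀² = 1/3.0881 − 19/62.8 = 0.323824 − 0.302548 = 0.021276.
Hence σ₀² = 1/0.021276 ≈ 47.0.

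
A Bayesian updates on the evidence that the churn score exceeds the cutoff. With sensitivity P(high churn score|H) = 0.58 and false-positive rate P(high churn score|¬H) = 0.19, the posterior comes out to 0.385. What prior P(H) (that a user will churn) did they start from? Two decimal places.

In odds form, posterior odds = prior odds × likelihood ratio, so prior odds = posterior odds ÷ LR.
Posterior odds = 0.385/(1−0.385) = 0.6260. LR = 0.58/0.19 = 3.0526.
Prior odds = 0.6260/3.0526 = 0.2051, so P(H) = 0.2051/(1+0.2051) ≈ 0.17.

P(H) = 0.17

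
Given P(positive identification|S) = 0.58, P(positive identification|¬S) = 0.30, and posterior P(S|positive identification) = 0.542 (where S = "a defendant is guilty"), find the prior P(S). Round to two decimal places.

Bayes' rule in odds form gives O(S|E) = O(S)·[P(E|S)/P(E|¬S)], hence O(S) = O(S|E)/LR.
Posterior odds = 0.542/(1−0.542) = 1.1834. LR = 0.58/0.30 = 1.9333.
Prior odds = 1.1834/1.9333 = 0.6121, so P(S) = 0.6121/(1+0.6121) ≈ 0.38.

P(S) = 0.38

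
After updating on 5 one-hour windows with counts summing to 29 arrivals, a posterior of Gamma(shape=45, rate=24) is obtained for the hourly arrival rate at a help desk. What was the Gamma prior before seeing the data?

Gamma(shape=16, rate=19)

A Gamma(α, β) prior (rate parametrization) on a Poisson rate with n observations summing to S gives posterior Gamma(α+S, β+n).
So α = 45 − 29 = 16 and β = 24 − 5 = 19.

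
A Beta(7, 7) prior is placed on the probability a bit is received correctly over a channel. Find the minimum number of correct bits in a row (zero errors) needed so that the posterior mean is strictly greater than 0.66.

k = 7

After k correct bits and 0 errors the posterior is Beta(7+k, 7), with mean (7+k)/(7+7+k).
Set (7+k)/(14+k) > 0.66 and solve: k > (0.66·14 − 7)/(1 − 0.66) = 6.588.
The smallest integer exceeding 6.588 is 7.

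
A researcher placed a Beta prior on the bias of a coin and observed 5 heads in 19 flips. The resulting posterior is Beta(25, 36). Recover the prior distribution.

Under Beta–binomial conjugacy the posterior parameters are (a+s, b+f).
Subtract the data counts: 25−5=20, 36−14=22.

Beta(20, 22)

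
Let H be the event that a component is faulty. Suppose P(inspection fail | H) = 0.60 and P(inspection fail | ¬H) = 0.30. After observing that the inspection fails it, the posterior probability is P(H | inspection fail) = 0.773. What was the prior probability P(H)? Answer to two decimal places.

P(H) = 0.63

In odds form, posterior odds = prior odds × likelihood ratio, so prior odds = posterior odds ÷ LR.
Posterior odds = 0.773/(1−0.773) = 3.4053. LR = 0.60/0.30 = 2.0000.
Prior odds = 3.4053/2.0000 = 1.7026, so P(H) = 1.7026/(1+1.7026) ≈ 0.63.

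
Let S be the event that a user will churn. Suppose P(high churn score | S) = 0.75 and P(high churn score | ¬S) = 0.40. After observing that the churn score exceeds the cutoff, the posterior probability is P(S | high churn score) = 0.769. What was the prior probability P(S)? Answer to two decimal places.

Bayes' rule in odds form gives O(S|E) = O(S)·[P(E|S)/P(E|¬S)], hence O(S) = O(S|E)/LR.
Posterior odds = 0.769/(1−0.769) = 3.3290. LR = 0.75/0.40 = 1.8750.
Prior odds = 3.3290/1.8750 = 1.7755, so P(S) = 1.7755/(1+1.7755) ≈ 0.64.

P(S) = 0.64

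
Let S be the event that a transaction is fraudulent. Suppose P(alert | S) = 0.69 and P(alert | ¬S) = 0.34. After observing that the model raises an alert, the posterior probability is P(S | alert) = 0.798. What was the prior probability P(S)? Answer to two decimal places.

P(S) = 0.66

Bayes' rule in odds form gives O(S|E) = O(S)·[P(E|S)/P(E|¬S)], hence O(S) = O(S|E)/LR.
Posterior odds = 0.798/(1−0.798) = 3.9505. LR = 0.69/0.34 = 2.0294.
Prior odds = 3.9505/2.0294 = 1.9466, so P(S) = 1.9466/(1+1.9466) ≈ 0.66.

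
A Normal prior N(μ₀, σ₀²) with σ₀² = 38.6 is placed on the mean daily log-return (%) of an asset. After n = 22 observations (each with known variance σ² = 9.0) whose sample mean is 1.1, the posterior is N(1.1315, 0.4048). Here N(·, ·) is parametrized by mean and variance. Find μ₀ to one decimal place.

μ₀ = 4.1

The posterior mean is a precision-weighted average: μ_n = (τ₀μ₀ + τ_data·x̄)/(τ₀+τ_data), with τ₀=1/σ₀² and τ_data=n/σ².
Here τ₀ = 1/38.6 = 0.025907 and τ_data = 22/9.0 = 2.444444, so τ_n = 2.470351.
Rearranging for μ₀: μ₀ = (μ_n·τ_n − τ_data·x̄)/τ₀ = (1.1315·2.470351 − 2.444444·1.1) / 0.025907 = 0.106314/0.025907 ≈ 4.1.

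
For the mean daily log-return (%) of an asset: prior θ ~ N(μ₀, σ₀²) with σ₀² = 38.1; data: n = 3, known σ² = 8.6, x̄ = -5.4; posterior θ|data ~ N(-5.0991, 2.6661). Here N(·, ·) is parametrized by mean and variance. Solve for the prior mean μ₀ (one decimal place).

With known observation variance, the Normal–Normal posterior has precision τ_n = τ₀ + n/σ² and mean μ_n = (τ₀μ₀ + (n/σ²)x̄)/τ_n.
Here τ₀ = 1/38.1 = 0.026247 and τ_data = 3/8.6 = 0.348837, so τ_n = 0.375084.
Rearranging for μ₀: μ₀ = (μ_n·τ_n − τ_data·x̄)/τ₀ = (-5.0991·0.375084 − 0.348837·-5.4) / 0.026247 = -0.028871/0.026247 ≈ -1.1.

μ₀ = -1.1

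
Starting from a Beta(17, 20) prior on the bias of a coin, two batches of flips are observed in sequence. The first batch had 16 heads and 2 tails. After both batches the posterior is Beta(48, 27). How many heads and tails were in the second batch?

Because Beta–binomial updating is additive in the counts, the combined data contributed (α_post−α_prior, β_post−β_prior) successes and failures.
Total across both batches: 48−17=31 heads, 27−20=7 tails.
Subtract the first batch: 31−16=15 heads and 7−2=5 tails.

15 heads and 5 tails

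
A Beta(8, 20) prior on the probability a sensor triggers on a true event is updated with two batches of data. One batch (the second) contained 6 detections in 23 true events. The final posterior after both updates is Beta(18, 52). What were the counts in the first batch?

Sequential conjugate updates are equivalent to a single update on the pooled data, so total successes = posterior α − prior α and total failures = posterior β − prior β.
Total across both batches: 18−8=10 detections, 52−20=32 misses.
Subtract the second batch: 10−6=4 detections and 32−17=15 misses.

4 detections and 15 misses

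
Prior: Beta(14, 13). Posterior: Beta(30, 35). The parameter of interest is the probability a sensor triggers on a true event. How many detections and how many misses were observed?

A Beta(α, β) prior with s successes and f failures in binomial data gives a Beta(α+s, β+f) posterior.
So s = 30 − 14 = 16 and f = 35 − 13 = 22.

16 detections and 22 misses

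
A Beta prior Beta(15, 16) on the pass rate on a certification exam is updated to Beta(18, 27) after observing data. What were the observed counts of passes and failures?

3 passes and 11 failures

A Beta(a, b) prior with s successes and f failures in binomial data gives a Beta(a+s, b+f) posterior.
Match parameters: s=18−15=3, f=27−16=11.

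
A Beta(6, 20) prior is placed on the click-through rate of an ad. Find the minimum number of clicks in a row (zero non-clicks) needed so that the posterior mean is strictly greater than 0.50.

After k clicks and 0 non-clicks the posterior is Beta(6+k, 20), with mean (6+k)/(6+20+k).
Set (6+k)/(26+k) > 0.50 and solve: k > (0.50·26 − 6)/(1 − 0.50) = 14.000.
The smallest integer exceeding 14.000 is 15.

k = 15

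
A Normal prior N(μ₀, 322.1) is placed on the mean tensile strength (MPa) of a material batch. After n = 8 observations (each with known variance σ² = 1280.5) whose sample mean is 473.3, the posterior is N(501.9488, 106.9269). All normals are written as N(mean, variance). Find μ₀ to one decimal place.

With known observation variance, the Normal–Normal posterior has precision τ_n = τ₀ + n/σ² and mean μ_n = (τ₀μ₀ + (n/σ²)x̄)/τ_n.
Here τ₀ = 1/322.1 = 0.003105 and τ_data = 8/1280.5 = 0.006248, so τ_n = 0.009353.
Rearranging for μ₀: μ₀ = (μ_n·τ_n − τ_data·x̄)/τ₀ = (501.9488·0.009353 − 0.006248·473.3) / 0.003105 = 1.737549/0.003105 ≈ 559.6.

μ₀ = 559.6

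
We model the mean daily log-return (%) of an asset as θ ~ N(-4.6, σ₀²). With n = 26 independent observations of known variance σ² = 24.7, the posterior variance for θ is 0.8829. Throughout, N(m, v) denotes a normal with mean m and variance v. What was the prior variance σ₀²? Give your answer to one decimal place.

Posterior precision equals prior precision plus data precision: 1/σ_n² = 1/σ₀² + n/σ².
So 1/σ₀² = 1/0.8829 − 26/24.7 = 1.132631 − 1.052632 = 0.079999.
Hence σ₀² = 1/0.079999 ≈ 12.5.

σ₀² = 12.5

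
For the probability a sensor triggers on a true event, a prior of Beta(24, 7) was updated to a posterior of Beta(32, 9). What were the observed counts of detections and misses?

A Beta(a, b) prior with s successes and f failures in binomial data gives a Beta(a+s, b+f) posterior.
So s = 32 − 24 = 8 and f = 9 − 7 = 2.

8 detections and 2 misses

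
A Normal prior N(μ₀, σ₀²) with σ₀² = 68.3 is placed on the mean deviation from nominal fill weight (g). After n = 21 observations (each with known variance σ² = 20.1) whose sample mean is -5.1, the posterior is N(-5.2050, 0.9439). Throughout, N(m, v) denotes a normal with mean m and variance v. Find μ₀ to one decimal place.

μ₀ = -12.7

With known observation variance, the Normal–Normal posterior has precision τ_n = τ₀ + n/σ² and mean μ_n = (τ₀μ₀ + (n/σ²)x̄)/τ_n.
Here τ₀ = 1/68.3 = 0.014641 and τ_data = 21/20.1 = 1.044776, so τ_n = 1.059417.
Rearranging for μ₀: μ₀ = (μ_n·τ_n − τ_data·x̄)/τ₀ = (-5.2050·1.059417 − 1.044776·-5.1) / 0.014641 = -0.185908/0.014641 ≈ -12.7.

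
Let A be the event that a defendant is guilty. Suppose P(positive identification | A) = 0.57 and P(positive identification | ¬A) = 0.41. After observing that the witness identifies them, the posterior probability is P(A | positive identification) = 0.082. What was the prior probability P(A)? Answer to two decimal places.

P(A) = 0.06

Bayes' rule in odds form gives O(A|E) = O(A)·[P(E|A)/P(E|¬A)], hence O(A) = O(A|E)/LR.
Posterior odds = 0.082/(1−0.082) = 0.0893. LR = 0.57/0.41 = 1.3902.
Prior odds = 0.0893/1.3902 = 0.0642, so P(A) = 0.0642/(1+0.0642) ≈ 0.06.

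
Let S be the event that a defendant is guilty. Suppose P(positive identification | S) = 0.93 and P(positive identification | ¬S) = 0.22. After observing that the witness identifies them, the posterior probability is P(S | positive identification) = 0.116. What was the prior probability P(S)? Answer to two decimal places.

In odds form, posterior odds = prior odds × likelihood ratio, so prior odds = posterior odds ÷ LR.
Posterior odds = 0.116/(1−0.116) = 0.1312. LR = 0.93/0.22 = 4.2273.
Prior odds = 0.1312/4.2273 = 0.0310, so P(S) = 0.0310/(1+0.0310) ≈ 0.03.

P(S) = 0.03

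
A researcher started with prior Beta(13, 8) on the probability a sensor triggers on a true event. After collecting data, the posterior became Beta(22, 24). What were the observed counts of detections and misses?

Under Beta–binomial conjugacy the posterior parameters are (a+s, b+f).
So s = 22 − 13 = 9 and f = 24 − 8 = 16.

9 detections and 16 misses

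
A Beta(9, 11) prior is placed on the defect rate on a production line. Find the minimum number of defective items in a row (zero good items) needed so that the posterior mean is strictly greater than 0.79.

k = 33

After k defective items and 0 good items the posterior is Beta(9+k, 11), with mean (9+k)/(9+11+k).
Set (9+k)/(20+k) > 0.79 and solve: k > (0.79·20 − 9)/(1 − 0.79) = 32.381.
The smallest integer exceeding 32.381 is 33.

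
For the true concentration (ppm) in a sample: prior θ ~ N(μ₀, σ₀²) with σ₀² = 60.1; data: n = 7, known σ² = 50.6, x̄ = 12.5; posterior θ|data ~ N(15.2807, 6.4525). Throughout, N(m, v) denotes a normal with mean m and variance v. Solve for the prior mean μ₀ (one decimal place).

μ₀ = 38.4

The posterior mean is a precision-weighted average: μ_n = (τ₀μ₀ + τ_data·x̄)/(τ₀+τ_data), with τ₀=1/σ₀² and τ_data=n/σ².
Here τ₀ = 1/60.1 = 0.016639 and τ_data = 7/50.6 = 0.138340, so τ_n = 0.154979.
Rearranging for μ₀: μ₀ = (μ_n·τ_n − τ_data·x̄)/τ₀ = (15.2807·0.154979 − 0.138340·12.5) / 0.016639 = 0.638938/0.016639 ≈ 38.4.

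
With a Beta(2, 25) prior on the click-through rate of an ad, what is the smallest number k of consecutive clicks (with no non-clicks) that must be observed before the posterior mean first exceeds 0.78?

After k clicks and 0 non-clicks the posterior is Beta(2+k, 25), with mean (2+k)/(2+25+k).
Set (2+k)/(27+k) > 0.78 and solve: k > (0.78·27 − 2)/(1 − 0.78) = 86.636.
The smallest integer exceeding 86.636 is 87, and checking k=87: (89)/(114) = 0.7807 > 0.78.

k = 87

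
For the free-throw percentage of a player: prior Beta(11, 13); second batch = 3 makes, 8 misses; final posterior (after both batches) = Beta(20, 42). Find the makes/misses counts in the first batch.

6 makes and 21 misses

Sequential conjugate updates are equivalent to a single update on the pooled data, so total successes = posterior α − prior α and total failures = posterior β − prior β.
Total across both batches: 20−11=9 makes, 42−13=29 misses.
Subtract the second batch: 9−3=6 makes and 29−8=21 misses.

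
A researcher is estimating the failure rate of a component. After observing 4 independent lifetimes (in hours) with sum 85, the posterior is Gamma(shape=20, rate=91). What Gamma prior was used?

Gamma(shape=16, rate=6)

For an exponential likelihood with a Gamma(α, β) prior on the rate, n observations with total T give posterior Gamma(α+n, β+T).
So α = 20 − 4 = 16 and β = 91 − 85 = 6.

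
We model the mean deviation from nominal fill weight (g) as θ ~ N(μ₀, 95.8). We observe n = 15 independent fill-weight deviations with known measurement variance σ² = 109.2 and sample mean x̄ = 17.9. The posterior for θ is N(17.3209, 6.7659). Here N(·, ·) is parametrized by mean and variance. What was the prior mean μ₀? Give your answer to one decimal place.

μ₀ = 9.7

The posterior mean is a precision-weighted average: μ_n = (τ₀μ₀ + τ_data·x̄)/(τ₀+τ_data), with τ₀=1/σ₀² and τ_data=n/σ².
Here τ₀ = 1/95.8 = 0.010438 and τ_data = 15/109.2 = 0.137363, so τ_n = 0.147801.
Rearranging for μ₀: μ₀ = (μ_n·τ_n − τ_data·x̄)/τ₀ = (17.3209·0.147801 − 0.137363·17.9) / 0.010438 = 0.101249/0.010438 ≈ 9.7.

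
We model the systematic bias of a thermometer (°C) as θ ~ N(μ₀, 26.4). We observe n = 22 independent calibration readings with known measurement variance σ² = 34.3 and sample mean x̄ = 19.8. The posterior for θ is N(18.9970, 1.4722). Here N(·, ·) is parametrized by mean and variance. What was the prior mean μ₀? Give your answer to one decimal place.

μ₀ = 5.4

With known observation variance, the Normal–Normal posterior has precision τ_n = τ₀ + n/σ² and mean μ_n = (τ₀μ₀ + (n/σ²)x̄)/τ_n.
Here τ₀ = 1/26.4 = 0.037879 and τ_data = 22/34.3 = 0.641399, so τ_n = 0.679278.
Rearranging for μ₀: μ₀ = (μ_n·τ_n − τ_data·x̄)/τ₀ = (18.9970·0.679278 − 0.641399·19.8) / 0.037879 = 0.204544/0.037879 ≈ 5.4.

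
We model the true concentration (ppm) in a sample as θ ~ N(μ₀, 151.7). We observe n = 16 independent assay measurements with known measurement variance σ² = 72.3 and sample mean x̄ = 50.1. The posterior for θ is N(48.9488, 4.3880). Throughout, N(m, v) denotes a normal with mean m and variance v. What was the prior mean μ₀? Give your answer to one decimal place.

With known observation variance, the Normal–Normal posterior has precision τ_n = τ₀ + n/σ² and mean μ_n = (τ₀μ₀ + (n/σ²)x̄)/τ_n.
Here τ₀ = 1/151.7 = 0.006592 and τ_data = 16/72.3 = 0.221300, so τ_n = 0.227892.
Rearranging for μ₀: μ₀ = (μ_n·τ_n − τ_data·x̄)/τ₀ = (48.9488·0.227892 − 0.221300·50.1) / 0.006592 = 0.067910/0.006592 ≈ 10.3.

μ₀ = 10.3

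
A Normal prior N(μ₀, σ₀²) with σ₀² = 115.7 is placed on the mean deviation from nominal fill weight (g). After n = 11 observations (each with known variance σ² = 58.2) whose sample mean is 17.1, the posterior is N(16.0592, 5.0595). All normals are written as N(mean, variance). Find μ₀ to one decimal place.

The posterior mean is a precision-weighted average: μ_n = (τ₀μ₀ + τ_data·x̄)/(τ₀+τ_data), with τ₀=1/σ₀² and τ_data=n/σ².
Here τ₀ = 1/115.7 = 0.008643 and τ_data = 11/58.2 = 0.189003, so τ_n = 0.197646.
Rearranging for μ₀: μ₀ = (μ_n·τ_n − τ_data·x̄)/τ₀ = (16.0592·0.197646 − 0.189003·17.1) / 0.008643 = -0.057915/0.008643 ≈ -6.7.

μ₀ = -6.7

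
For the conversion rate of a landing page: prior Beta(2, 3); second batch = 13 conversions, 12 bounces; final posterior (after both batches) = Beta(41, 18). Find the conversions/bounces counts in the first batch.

Sequential conjugate updates are equivalent to a single update on the pooled data, so total successes = posterior α − prior α and total failures = posterior β − prior β.
Total across both batches: 41−2=39 conversions, 18−3=15 bounces.
Subtract the second batch: 39−13=26 conversions and 15−12=3 bounces.

26 conversions and 3 bounces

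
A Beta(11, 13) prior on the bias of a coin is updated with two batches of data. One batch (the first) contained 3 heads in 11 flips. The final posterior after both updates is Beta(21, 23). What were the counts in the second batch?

Sequential conjugate updates are equivalent to a single update on the pooled data, so total successes = posterior α − prior α and total failures = posterior β − prior β.
Total across both batches: 21−11=10 heads, 23−13=10 tails.
Subtract the first batch: 10−3=7 heads and 10−8=2 tails.

7 heads and 2 tails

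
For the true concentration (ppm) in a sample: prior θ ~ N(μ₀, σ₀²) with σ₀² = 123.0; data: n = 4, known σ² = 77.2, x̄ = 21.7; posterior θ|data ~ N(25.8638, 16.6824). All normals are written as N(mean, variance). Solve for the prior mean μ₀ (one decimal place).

μ₀ = 52.4

The posterior mean is a precision-weighted average: μ_n = (τ₀μ₀ + τ_data·x̄)/(τ₀+τ_data), with τ₀=1/σ₀² and τ_data=n/σ².
Here τ₀ = 1/123.0 = 0.008130 and τ_data = 4/77.2 = 0.051813, so τ_n = 0.059943.
Rearranging for μ₀: μ₀ = (μ_n·τ_n − τ_data·x̄)/τ₀ = (25.8638·0.059943 − 0.051813·21.7) / 0.008130 = 0.426012/0.008130 ≈ 52.4.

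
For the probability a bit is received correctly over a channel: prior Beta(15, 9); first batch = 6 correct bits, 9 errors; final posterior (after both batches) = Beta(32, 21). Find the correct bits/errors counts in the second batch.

11 correct bits and 3 errors

Sequential conjugate updates are equivalent to a single update on the pooled data, so total successes = posterior α − prior α and total failures = posterior β − prior β.
Total across both batches: 32−15=17 correct bits, 21−9=12 errors.
Subtract the first batch: 17−6=11 correct bits and 12−9=3 errors.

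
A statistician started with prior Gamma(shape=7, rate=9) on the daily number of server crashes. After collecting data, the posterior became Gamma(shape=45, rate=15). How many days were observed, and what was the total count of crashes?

A Gamma(α, β) prior (rate parametrization) on a Poisson rate with n observations summing to S gives posterior Gamma(α+S, β+n).
Matching: Σxᵢ = 45 − 7 = 38 and n = 15 − 9 = 6.

n = 6 days with total 38 crashes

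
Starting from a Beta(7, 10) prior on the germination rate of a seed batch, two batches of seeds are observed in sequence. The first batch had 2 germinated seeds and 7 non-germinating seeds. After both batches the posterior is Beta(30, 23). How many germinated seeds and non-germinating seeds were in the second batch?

Because Beta–binomial updating is additive in the counts, the combined data contributed (α_post−α_prior, β_post−β_prior) successes and failures.
Total across both batches: 30−7=23 germinated seeds, 23−10=13 non-germinating seeds.
Subtract the first batch: 23−2=21 germinated seeds and 13−7=6 non-germinating seeds.

21 germinated seeds and 6 non-germinating seeds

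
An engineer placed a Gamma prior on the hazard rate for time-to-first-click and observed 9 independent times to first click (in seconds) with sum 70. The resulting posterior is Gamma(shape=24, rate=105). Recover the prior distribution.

Gamma(shape=15, rate=35)

For an exponential likelihood with a Gamma(α, β) prior on the rate, n observations with total T give posterior Gamma(α+n, β+T).
So α = 24 − 9 = 15 and β = 105 − 70 = 35.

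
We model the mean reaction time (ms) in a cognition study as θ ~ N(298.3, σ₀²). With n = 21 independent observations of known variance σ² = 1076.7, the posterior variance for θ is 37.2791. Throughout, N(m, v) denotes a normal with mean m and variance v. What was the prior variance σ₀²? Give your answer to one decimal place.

σ₀² = 136.6

Posterior precision equals prior precision plus data precision: 1/σ_n² = 1/σ₀² + n/σ².
So 1/σ₀² = 1/37.2791 − 21/1076.7 = 0.026825 − 0.019504 = 0.007321.
Hence σ₀² = 1/0.007321 ≈ 136.6.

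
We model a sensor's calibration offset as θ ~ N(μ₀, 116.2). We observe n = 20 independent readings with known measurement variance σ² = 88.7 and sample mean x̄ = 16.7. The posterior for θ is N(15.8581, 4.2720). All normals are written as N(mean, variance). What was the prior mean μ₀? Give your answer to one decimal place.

With known observation variance, the Normal–Normal posterior has precision τ_n = τ₀ + n/σ² and mean μ_n = (τ₀μ₀ + (n/σ²)x̄)/τ_n.
Here τ₀ = 1/116.2 = 0.008606 and τ_data = 20/88.7 = 0.225479, so τ_n = 0.234085.
Rearranging for μ₀: μ₀ = (μ_n·τ_n − τ_data·x̄)/τ₀ = (15.8581·0.234085 − 0.225479·16.7) / 0.008606 = -0.053356/0.008606 ≈ -6.2.

μ₀ = -6.2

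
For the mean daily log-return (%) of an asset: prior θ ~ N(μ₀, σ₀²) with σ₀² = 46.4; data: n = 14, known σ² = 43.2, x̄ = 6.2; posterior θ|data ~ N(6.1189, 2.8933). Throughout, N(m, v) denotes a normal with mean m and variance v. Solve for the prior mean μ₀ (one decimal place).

With known observation variance, the Normal–Normal posterior has precision τ_n = τ₀ + n/σ² and mean μ_n = (τ₀μ₀ + (n/σ²)x̄)/τ_n.
Here τ₀ = 1/46.4 = 0.021552 and τ_data = 14/43.2 = 0.324074, so τ_n = 0.345626.
Rearranging for μ₀: μ₀ = (μ_n·τ_n − τ_data·x̄)/τ₀ = (6.1189·0.345626 − 0.324074·6.2) / 0.021552 = 0.105592/0.021552 ≈ 4.9.

μ₀ = 4.9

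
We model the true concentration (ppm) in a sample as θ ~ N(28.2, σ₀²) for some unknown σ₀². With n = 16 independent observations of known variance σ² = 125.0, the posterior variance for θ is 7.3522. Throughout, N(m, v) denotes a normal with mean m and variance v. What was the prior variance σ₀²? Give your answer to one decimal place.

σ₀² = 124.8

For the Normal–Normal model with known σ², precisions add: τ_n = τ₀ + n/σ².
So 1/σ₀² = 1/7.3522 − 16/125.0 = 0.136014 − 0.128000 = 0.008014.
Hence σ₀² = 1/0.008014 ≈ 124.8.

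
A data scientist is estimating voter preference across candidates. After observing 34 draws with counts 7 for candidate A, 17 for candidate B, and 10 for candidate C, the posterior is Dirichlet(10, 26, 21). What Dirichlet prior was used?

Dirichlet(3, 9, 11)

For a Dirichlet(α) prior with multinomial counts c, the posterior is Dirichlet(α + c) componentwise.
Subtract each count from the matching posterior parameter: 10−7=3, 26−17=9, 21−10=11.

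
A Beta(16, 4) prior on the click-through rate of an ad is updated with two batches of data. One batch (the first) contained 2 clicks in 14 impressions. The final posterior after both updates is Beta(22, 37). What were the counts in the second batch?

Because Beta–binomial updating is additive in the counts, the combined data contributed (α_post−α_prior, β_post−β_prior) successes and failures.
Total across both batches: 22−16=6 clicks, 37−4=33 non-clicks.
Subtract the first batch: 6−2=4 clicks and 33−12=21 non-clicks.

4 clicks and 21 non-clicks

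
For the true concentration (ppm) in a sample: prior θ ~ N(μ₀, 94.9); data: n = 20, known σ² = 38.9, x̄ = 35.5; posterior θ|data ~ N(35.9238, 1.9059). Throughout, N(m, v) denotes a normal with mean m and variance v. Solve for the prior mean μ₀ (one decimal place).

μ₀ = 56.6

With known observation variance, the Normal–Normal posterior has precision τ_n = τ₀ + n/σ² and mean μ_n = (τ₀μ₀ + (n/σ²)x̄)/τ_n.
Here τ₀ = 1/94.9 = 0.010537 and τ_data = 20/38.9 = 0.514139, so τ_n = 0.524676.
Rearranging for μ₀: μ₀ = (μ_n·τ_n − τ_data·x̄)/τ₀ = (35.9238·0.524676 − 0.514139·35.5) / 0.010537 = 0.596421/0.010537 ≈ 56.6.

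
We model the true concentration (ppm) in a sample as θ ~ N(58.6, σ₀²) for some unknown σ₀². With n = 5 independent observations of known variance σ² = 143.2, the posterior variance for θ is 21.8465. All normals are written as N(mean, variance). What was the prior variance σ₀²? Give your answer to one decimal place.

For the Normal–Normal model with known σ², precisions add: τ_n = τ₀ + n/σ².
So 1/σ₀² = 1/21.8465 − 5/143.2 = 0.045774 − 0.034916 = 0.010858.
Hence σ₀² = 1/0.010858 ≈ 92.1.

σ₀² = 92.1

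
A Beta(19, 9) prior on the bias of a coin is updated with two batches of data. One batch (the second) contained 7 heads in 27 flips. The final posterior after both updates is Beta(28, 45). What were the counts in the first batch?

2 heads and 16 tails

Sequential conjugate updates are equivalent to a single update on the pooled data, so total successes = posterior α − prior α and total failures = posterior β − prior β.
Total across both batches: 28−19=9 heads, 45−9=36 tails.
Subtract the second batch: 9−7=2 heads and 36−20=16 tails.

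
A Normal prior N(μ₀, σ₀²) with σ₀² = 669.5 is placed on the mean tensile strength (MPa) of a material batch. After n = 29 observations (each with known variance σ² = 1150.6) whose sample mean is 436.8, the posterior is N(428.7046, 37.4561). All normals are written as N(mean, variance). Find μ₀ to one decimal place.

μ₀ = 292.1

With known observation variance, the Normal–Normal posterior has precision τ_n = τ₀ + n/σ² and mean μ_n = (τ₀μ₀ + (n/σ²)x̄)/τ_n.
Here τ₀ = 1/669.5 = 0.001494 and τ_data = 29/1150.6 = 0.025204, so τ_n = 0.026698.
Rearranging for μ₀: μ₀ = (μ_n·τ_n − τ_data·x̄)/τ₀ = (428.7046·0.026698 − 0.025204·436.8) / 0.001494 = 0.436448/0.001494 ≈ 292.1.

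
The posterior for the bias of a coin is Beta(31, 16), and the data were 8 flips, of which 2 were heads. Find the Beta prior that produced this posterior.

Beta(29, 10)

Beta is conjugate to the binomial likelihood: posterior = Beta(α+s, β+f).
So α = 31 − 2 = 29 and β = 16 − 6 = 10.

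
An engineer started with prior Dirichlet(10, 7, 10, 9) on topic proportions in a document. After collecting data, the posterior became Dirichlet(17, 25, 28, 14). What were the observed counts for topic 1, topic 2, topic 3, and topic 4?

For a Dirichlet(α) prior with multinomial counts c, the posterior is Dirichlet(α + c) componentwise.
Counts are posterior − prior componentwise: 17−10=7, 25−7=18, 28−10=18, 14−9=5.

counts (7, 18, 18, 5)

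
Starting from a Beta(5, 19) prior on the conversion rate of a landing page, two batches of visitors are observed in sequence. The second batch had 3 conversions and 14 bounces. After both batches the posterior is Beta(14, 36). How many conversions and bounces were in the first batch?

Sequential conjugate updates are equivalent to a single update on the pooled data, so total successes = posterior α − prior α and total failures = posterior β − prior β.
Total across both batches: 14−5=9 conversions, 36−19=17 bounces.
Subtract the second batch: 9−3=6 conversions and 17−14=3 bounces.

6 conversions and 3 bounces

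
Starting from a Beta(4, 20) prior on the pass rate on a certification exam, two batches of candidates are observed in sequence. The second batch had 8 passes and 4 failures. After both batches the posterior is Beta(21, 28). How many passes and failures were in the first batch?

Sequential conjugate updates are equivalent to a single update on the pooled data, so total successes = posterior α − prior α and total failures = posterior β − prior β.
Total across both batches: 21−4=17 passes, 28−20=8 failures.
Subtract the second batch: 17−8=9 passes and 8−4=4 failures.

9 passes and 4 failures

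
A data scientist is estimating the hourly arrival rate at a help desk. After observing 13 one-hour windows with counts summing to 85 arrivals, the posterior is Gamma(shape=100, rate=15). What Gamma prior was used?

Gamma–Poisson conjugacy: posterior shape = α + Σxᵢ, posterior rate = β + n.
So α = 100 − 85 = 15 and β = 15 − 13 = 2.

Gamma(shape=15, rate=2)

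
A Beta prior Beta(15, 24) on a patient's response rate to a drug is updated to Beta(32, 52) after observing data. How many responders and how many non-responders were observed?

17 responders and 28 non-responders

Beta is conjugate to the binomial likelihood: posterior = Beta(α+s, β+f).
Match parameters: s=32−15=17, f=52−24=28.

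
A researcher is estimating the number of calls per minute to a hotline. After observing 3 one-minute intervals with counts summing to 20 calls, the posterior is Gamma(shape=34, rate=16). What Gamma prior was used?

Gamma–Poisson conjugacy: posterior shape = α + Σxᵢ, posterior rate = β + n.
So α = 34 − 20 = 14 and β = 16 − 3 = 13.

Gamma(shape=14, rate=13)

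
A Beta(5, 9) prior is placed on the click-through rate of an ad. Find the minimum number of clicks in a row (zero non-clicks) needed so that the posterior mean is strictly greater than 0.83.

After k clicks and 0 non-clicks the posterior is Beta(5+k, 9), with mean (5+k)/(5+9+k).
Set (5+k)/(14+k) > 0.83 and solve: k > (0.83·14 − 5)/(1 − 0.83) = 38.941.
The smallest integer exceeding 38.941 is 39, and checking k=39: (44)/(53) = 0.8302 > 0.83.

k = 39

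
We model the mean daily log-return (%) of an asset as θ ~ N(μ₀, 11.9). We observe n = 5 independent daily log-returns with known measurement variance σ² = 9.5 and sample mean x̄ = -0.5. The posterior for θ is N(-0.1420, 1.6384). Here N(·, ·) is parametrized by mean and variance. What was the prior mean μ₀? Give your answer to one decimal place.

The posterior mean is a precision-weighted average: μ_n = (τ₀μ₀ + τ_data·x̄)/(τ₀+τ_data), with τ₀=1/σ₀² and τ_data=n/σ².
Here τ₀ = 1/11.9 = 0.084034 and τ_data = 5/9.5 = 0.526316, so τ_n = 0.610350.
Rearranging for μ₀: μ₀ = (μ_n·τ_n − τ_data·x̄)/τ₀ = (-0.1420·0.610350 − 0.526316·-0.5) / 0.084034 = 0.176488/0.084034 ≈ 2.1.

μ₀ = 2.1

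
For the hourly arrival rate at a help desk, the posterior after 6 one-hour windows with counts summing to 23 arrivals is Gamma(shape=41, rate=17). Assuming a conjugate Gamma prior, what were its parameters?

Gamma(shape=18, rate=11)

A Gamma(α, β) prior (rate parametrization) on a Poisson rate with n observations summing to S gives posterior Gamma(α+S, β+n).
So α = 41 − 23 = 18 and β = 17 − 6 = 11.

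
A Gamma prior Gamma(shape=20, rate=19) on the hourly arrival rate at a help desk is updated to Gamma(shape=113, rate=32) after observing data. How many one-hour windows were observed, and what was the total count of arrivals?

Gamma–Poisson conjugacy: posterior shape = α + Σxᵢ, posterior rate = β + n.
Matching: Σxᵢ = 113 − 20 = 93 and n = 32 − 19 = 13.

n = 13 one-hour windows with total 93 arrivals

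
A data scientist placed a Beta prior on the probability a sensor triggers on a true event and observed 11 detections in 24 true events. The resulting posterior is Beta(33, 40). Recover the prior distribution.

A Beta(α, β) prior with s successes and f failures in binomial data gives a Beta(α+s, β+f) posterior.
So α = 33 − 11 = 22 and β = 40 − 13 = 27.

Beta(22, 27)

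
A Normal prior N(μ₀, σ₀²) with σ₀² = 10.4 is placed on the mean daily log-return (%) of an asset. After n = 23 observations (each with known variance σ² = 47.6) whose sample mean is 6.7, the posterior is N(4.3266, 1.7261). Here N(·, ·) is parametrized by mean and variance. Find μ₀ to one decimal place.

μ₀ = -7.6

With known observation variance, the Normal–Normal posterior has precision τ_n = τ₀ + n/σ² and mean μ_n = (τ₀μ₀ + (n/σ²)x̄)/τ_n.
Here τ₀ = 1/10.4 = 0.096154 and τ_data = 23/47.6 = 0.483193, so τ_n = 0.579347.
Rearranging for μ₀: μ₀ = (μ_n·τ_n − τ_data·x̄)/τ₀ = (4.3266·0.579347 − 0.483193·6.7) / 0.096154 = -0.730790/0.096154 ≈ -7.6.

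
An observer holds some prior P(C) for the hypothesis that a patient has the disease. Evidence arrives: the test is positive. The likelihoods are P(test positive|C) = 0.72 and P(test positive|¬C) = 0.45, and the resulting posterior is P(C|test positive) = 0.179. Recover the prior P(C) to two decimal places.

P(C) = 0.12

In odds form, posterior odds = prior odds × likelihood ratio, so prior odds = posterior odds ÷ LR.
Posterior odds = 0.179/(1−0.179) = 0.2180. LR = 0.72/0.45 = 1.6000.
Prior odds = 0.2180/1.6000 = 0.1362, so P(C) = 0.1362/(1+0.1362) ≈ 0.12.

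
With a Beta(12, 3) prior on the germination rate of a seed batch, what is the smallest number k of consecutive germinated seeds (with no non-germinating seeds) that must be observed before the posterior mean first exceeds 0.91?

k = 19

After k germinated seeds and 0 non-germinating seeds the posterior is Beta(12+k, 3), with mean (12+k)/(12+3+k).
Set (12+k)/(15+k) > 0.91 and solve: k > (0.91·15 − 12)/(1 − 0.91) = 18.333.
The smallest integer exceeding 18.333 is 19.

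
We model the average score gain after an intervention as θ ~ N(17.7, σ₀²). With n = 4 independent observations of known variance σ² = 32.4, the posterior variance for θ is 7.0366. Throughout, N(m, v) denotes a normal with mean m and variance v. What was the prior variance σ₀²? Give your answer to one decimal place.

For the Normal–Normal model with known σ², precisions add: τ_n = τ₀ + n/σ².
So 1/σ₀² = 1/7.0366 − 4/32.4 = 0.142114 − 0.123457 = 0.018657.
Hence σ₀² = 1/0.018657 ≈ 53.6.

σ₀² = 53.6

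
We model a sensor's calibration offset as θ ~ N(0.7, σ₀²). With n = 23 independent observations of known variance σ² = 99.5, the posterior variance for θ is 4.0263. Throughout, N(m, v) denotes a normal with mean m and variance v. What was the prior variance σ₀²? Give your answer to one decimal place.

σ₀² = 58.1

For the Normal–Normal model with known σ², precisions add: τ_n = τ₀ + n/σ².
So 1/σ₀² = 1/4.0263 − 23/99.5 = 0.248367 − 0.231156 = 0.017211.
Hence σ₀² = 1/0.017211 ≈ 58.1.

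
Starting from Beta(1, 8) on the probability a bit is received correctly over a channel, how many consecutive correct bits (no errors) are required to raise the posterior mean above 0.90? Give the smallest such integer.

k = 72

After k correct bits and 0 errors the posterior is Beta(1+k, 8), with mean (1+k)/(1+8+k).
Set (1+k)/(9+k) > 0.90 and solve: k > (0.90·9 − 1)/(1 − 0.90) = 71.000.
The smallest integer exceeding 71.000 is 72.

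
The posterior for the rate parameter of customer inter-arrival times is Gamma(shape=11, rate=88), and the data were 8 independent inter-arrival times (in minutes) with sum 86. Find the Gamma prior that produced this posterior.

For an exponential likelihood with a Gamma(α, β) prior on the rate, n observations with total T give posterior Gamma(α+n, β+T).
So α = 11 − 8 = 3 and β = 88 − 86 = 2.

Gamma(shape=3, rate=2)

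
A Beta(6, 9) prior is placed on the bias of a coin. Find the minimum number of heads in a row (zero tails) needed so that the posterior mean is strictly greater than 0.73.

After k heads and 0 tails the posterior is Beta(6+k, 9), with mean (6+k)/(6+9+k).
Set (6+k)/(15+k) > 0.73 and solve: k > (0.73·15 − 6)/(1 − 0.73) = 18.333.
The smallest integer exceeding 18.333 is 19.

k = 19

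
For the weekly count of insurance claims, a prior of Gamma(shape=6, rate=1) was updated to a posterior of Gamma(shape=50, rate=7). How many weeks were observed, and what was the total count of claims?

Gamma–Poisson conjugacy: posterior shape = α + Σxᵢ, posterior rate = β + n.
Matching: Σxᵢ = 50 − 6 = 44 and n = 7 − 1 = 6.

n = 6 weeks with total 44 claims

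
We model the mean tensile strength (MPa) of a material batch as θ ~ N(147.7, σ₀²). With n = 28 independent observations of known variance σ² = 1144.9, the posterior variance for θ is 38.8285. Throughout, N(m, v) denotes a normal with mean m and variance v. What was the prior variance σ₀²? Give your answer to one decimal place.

σ₀² = 770.4

For the Normal–Normal model with known σ², precisions add: τ_n = τ₀ + n/σ².
So 1/σ₀² = 1/38.8285 − 28/1144.9 = 0.025754 − 0.024456 = 0.001298.
Hence σ₀² = 1/0.001298 ≈ 770.4.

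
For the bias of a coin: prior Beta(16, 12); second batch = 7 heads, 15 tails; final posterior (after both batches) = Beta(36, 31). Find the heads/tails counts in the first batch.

13 heads and 4 tails

Sequential conjugate updates are equivalent to a single update on the pooled data, so total successes = posterior α − prior α and total failures = posterior β − prior β.
Total across both batches: 36−16=20 heads, 31−12=19 tails.
Subtract the second batch: 20−7=13 heads and 19−15=4 tails.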